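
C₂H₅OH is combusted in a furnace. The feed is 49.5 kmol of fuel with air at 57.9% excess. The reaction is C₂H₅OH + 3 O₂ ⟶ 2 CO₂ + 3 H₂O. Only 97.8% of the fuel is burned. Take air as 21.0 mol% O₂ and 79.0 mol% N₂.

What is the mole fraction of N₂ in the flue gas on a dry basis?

0.825

Stoichiometric O₂ = 3 × 49.5 = 148.5 kmol; O₂ fed = 148.5 × 1.579 = 234.5 kmol.
N₂ fed = 234.5 × 79/21 = 882.1 kmol.
Fuel reacted = 0.978 × 49.5 → ξ = 48.41 kmol.
Outlet (n = n₀ + ν ξ):
  C₂H₅OH: 49.5 − 1(48.41) = 1.089
  O₂: 234.5 − 3(48.41) = 89.25
  N₂: 882.1 (inert)
  CO₂: 0 + 2(48.41) = 96.82
  H₂O: 0 + 3(48.41) = 145.2
Dry total = 1069 kmol; y_N₂ (dry) = 882.1 / 1069 = 0.825.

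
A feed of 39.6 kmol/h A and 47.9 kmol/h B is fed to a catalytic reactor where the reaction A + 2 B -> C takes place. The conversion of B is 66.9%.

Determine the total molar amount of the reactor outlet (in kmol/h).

55.5 kmol/h

B reacted = 0.669 × 47.9 = 32.05 kmol/h; ν_B = −2, so ξ = 32.05/2 = 16.02 kmol/h.
Outlet amounts (n = n₀ + ν ξ):
  A: 39.6 − 1(16.02) = 23.58
  B: 47.9 − 2(16.02) = 15.85
  C: 0 + 1(16.02) = 16.02
Total out = 23.58 + 15.85 + 16.02 = 55.45 kmol/h.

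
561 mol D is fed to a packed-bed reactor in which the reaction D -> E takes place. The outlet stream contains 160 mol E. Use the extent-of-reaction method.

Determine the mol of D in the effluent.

For E: n = n₀ + 1ξ → 160 = 0 + 1ξ, giving ξ = 160 mol.
Outlet amounts (n = n₀ + ν ξ):
  D: 561 − 1(160) = 401
  E: 0 + 1(160) = 160

401 mol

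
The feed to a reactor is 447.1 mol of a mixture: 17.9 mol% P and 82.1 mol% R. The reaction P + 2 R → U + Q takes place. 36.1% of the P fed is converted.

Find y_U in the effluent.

P reacted = 0.361 × 80.03 = 28.89 mol; ν_P = −1, so ξ = 28.89/1 = 28.89 mol.
Outlet amounts (n = n₀ + ν ξ):
  P: 80.03 − 1(28.89) = 51.14
  R: 367.1 − 2(28.89) = 309.3
  U: 0 + 1(28.89) = 28.89
  Q: 0 + 1(28.89) = 28.89
Total out = 418.2 mol; y_U = 28.89 / 418.2 = 0.06908.

0.0691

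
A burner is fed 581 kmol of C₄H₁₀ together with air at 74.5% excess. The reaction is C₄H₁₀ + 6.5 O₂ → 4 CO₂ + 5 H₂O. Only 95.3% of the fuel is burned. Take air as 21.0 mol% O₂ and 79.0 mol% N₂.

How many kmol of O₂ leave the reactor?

Stoichiometric O₂ = 6.5 × 581 = 3776 kmol; O₂ fed = 3776 × 1.745 = 6590 kmol.
N₂ fed = 6590 × 79/21 = 24790 kmol.
Fuel reacted = 0.953 × 581 → ξ = 553.7 kmol.
Outlet (n = n₀ + ν ξ):
  C₄H₁₀: 581 − 1(553.7) = 27.31
  O₂: 6590 − 6.5(553.7) = 2991
  N₂: 24790 (inert)
  CO₂: 0 + 4(553.7) = 2215
  H₂O: 0 + 5(553.7) = 2768

2990 kmol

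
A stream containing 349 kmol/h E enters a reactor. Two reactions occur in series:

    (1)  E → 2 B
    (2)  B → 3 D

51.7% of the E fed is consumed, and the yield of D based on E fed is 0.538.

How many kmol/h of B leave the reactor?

298 kmol/h

Conversion of E: E consumed = 1ξ₁ = 0.517 × 349 → ξ₁ = 180.4 kmol/h.
Yield of D: 3ξ₂ / 349 = 0.538 → ξ₂ = 62.59 kmol/h.
Outlet amounts (n = n₀ + Σ ν·ξ):
  E: 349 − 1(180.4) = 168.6
  B: 0 + 2(180.4) − 1(62.59) = 298.3
  D: 0 + 3(62.59) = 187.8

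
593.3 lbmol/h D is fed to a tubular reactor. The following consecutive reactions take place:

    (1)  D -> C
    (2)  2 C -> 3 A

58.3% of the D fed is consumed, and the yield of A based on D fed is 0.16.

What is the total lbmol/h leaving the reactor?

Conversion of D: D consumed = 1ξ₁ = 0.583 × 593.3 → ξ₁ = 345.9 lbmol/h.
Yield of A: 3ξ₂ / 593.3 = 0.16 → ξ₂ = 31.64 lbmol/h.
Outlet amounts (n = n₀ + Σ ν·ξ):
  D: 593.3 − 1(345.9) = 247.4
  C: 0 + 1(345.9) − 2(31.64) = 282.6
  A: 0 + 3(31.64) = 94.93
Total out = 247.4 + 282.6 + 94.93 = 624.9 lbmol/h.

625 lbmol/h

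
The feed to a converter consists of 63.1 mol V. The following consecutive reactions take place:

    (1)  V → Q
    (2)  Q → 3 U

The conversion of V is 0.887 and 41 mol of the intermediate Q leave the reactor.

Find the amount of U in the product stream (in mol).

Conversion of V: V consumed = 1ξ₁ = 0.887 × 63.1 → ξ₁ = 55.97 mol.
Q balance: n_Q = 0 + 1ξ₁ − 1ξ₂ = 41 → ξ₂ = (1·55.97 − 41)/1 = 14.97 mol.
Outlet amounts (n = n₀ + Σ ν·ξ):
  V: 63.1 − 1(55.97) = 7.13
  Q: 0 + 1(55.97) − 1(14.97) = 41
  U: 0 + 3(14.97) = 44.91

44.9 mol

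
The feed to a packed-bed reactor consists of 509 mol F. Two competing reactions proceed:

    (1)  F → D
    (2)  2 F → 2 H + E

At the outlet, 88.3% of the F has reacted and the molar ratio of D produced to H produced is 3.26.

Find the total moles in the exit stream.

Conversion of F: F consumed = 0.883 × 509 = 449.4 mol = 1ξ₁ + 2ξ₂.
Selectivity: 1ξ₁ / (2ξ₂) = 3.26 → ξ₁ = 6.52 ξ₂.
Substitute: (1·6.52 + 2) ξ₂ = 449.4 → ξ₂ = 52.75 mol, ξ₁ = 343.9 mol.
Outlet amounts (n = n₀ + Σ ν·ξ):
  F: 509 − 1(343.9) − 2(52.75) = 59.55
  D: 0 + 1(343.9) = 343.9
  H: 0 + 2(52.75) = 105.5
  E: 0 + 1(52.75) = 52.75
Total out = 59.55 + 343.9 + 105.5 + 52.75 = 561.8 mol.

562 mol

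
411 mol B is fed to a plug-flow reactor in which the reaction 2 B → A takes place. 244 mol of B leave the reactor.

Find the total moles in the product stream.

For B: n = n₀ − 2ξ → 244 = 411 − 2ξ, giving ξ = 83.5 mol.
Outlet amounts (n = n₀ + ν ξ):
  B: 411 − 2(83.5) = 244
  A: 0 + 1(83.5) = 83.5
Total out = 244 + 83.5 = 327.5 mol.

328 mol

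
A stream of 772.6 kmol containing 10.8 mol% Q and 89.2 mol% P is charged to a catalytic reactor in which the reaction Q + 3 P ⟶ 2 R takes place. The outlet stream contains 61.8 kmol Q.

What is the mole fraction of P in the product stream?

For Q: n = n₀ − 1ξ → 61.8 = 83.44 − 1ξ, giving ξ = 21.64 kmol.
Outlet amounts (n = n₀ + ν ξ):
  Q: 83.44 − 1(21.64) = 61.8
  P: 689.2 − 3(21.64) = 624.2
  R: 0 + 2(21.64) = 43.28
Total out = 729.3 kmol; y_P = 624.2 / 729.3 = 0.8559.

0.856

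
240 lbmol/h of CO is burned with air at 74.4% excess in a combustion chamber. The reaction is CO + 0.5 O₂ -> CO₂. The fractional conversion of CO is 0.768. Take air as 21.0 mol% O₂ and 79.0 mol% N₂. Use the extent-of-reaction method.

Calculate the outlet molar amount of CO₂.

Stoichiometric O₂ = 0.5 × 240 = 120 lbmol/h; O₂ fed = 120 × 1.744 = 209.3 lbmol/h.
N₂ fed = 209.3 × 79/21 = 787.3 lbmol/h.
Fuel reacted = 0.768 × 240 → ξ = 184.3 lbmol/h.
Outlet (n = n₀ + ν ξ):
  CO: 240 − 1(184.3) = 55.68
  O₂: 209.3 − 0.5(184.3) = 117.1
  N₂: 787.3 (inert)
  CO₂: 0 + 1(184.3) = 184.3

184 lbmol/h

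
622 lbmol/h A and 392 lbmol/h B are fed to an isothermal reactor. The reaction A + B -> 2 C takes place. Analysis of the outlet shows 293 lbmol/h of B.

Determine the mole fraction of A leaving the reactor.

0.516

For B: n = n₀ − 1ξ → 293 = 392 − 1ξ, giving ξ = 99 lbmol/h.
Outlet amounts (n = n₀ + ν ξ):
  A: 622 − 1(99) = 523
  B: 392 − 1(99) = 293
  C: 0 + 2(99) = 198
Total out = 1014 lbmol/h; y_A = 523 / 1014 = 0.5158.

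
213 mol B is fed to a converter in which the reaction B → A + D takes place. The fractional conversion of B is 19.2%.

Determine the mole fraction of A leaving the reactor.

0.161

B reacted = 0.192 × 213 = 40.9 mol; ν_B = −1, so ξ = 40.9/1 = 40.9 mol.
Outlet amounts (n = n₀ + ν ξ):
  B: 213 − 1(40.9) = 172.1
  A: 0 + 1(40.9) = 40.9
  D: 0 + 1(40.9) = 40.9
Total out = 253.9 mol; y_A = 40.9 / 253.9 = 0.1611.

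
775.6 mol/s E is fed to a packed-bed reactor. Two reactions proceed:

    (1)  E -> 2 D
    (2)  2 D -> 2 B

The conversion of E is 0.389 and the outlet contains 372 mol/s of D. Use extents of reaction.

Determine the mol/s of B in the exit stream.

231 mol/s

Conversion of E: E consumed = 1ξ₁ = 0.389 × 775.6 → ξ₁ = 301.7 mol/s.
D balance: n_D = 0 + 2ξ₁ − 2ξ₂ = 372 → ξ₂ = (2·301.7 − 372)/2 = 115.7 mol/s.
Outlet amounts (n = n₀ + Σ ν·ξ):
  E: 775.6 − 1(301.7) = 473.9
  D: 0 + 2(301.7) − 2(115.7) = 372
  B: 0 + 2(115.7) = 231.4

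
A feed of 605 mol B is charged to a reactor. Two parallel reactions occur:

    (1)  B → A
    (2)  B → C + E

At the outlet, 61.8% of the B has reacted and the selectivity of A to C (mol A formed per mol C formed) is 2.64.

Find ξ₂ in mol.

ξ₂ = 103 mol

Conversion of B: B consumed = 0.618 × 605 = 373.9 mol = 1ξ₁ + 1ξ₂.
Selectivity: 1ξ₁ / (1ξ₂) = 2.64 → ξ₁ = 2.64 ξ₂.
Substitute: (1·2.64 + 1) ξ₂ = 373.9 → ξ₂ = 102.7 mol, ξ₁ = 271.2 mol.
Outlet amounts (n = n₀ + Σ ν·ξ):
  B: 605 − 1(271.2) − 1(102.7) = 231.1
  A: 0 + 1(271.2) = 271.2
  C: 0 + 1(102.7) = 102.7
  E: 0 + 1(102.7) = 102.7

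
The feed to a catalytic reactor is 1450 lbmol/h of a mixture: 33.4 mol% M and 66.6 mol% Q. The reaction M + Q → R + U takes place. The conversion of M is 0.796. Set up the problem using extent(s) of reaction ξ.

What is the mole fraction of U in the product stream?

0.266

M reacted = 0.796 × 484.3 = 385.5 lbmol/h; ν_M = −1, so ξ = 385.5/1 = 385.5 lbmol/h.
Outlet amounts (n = n₀ + ν ξ):
  M: 484.3 − 1(385.5) = 98.8
  Q: 965.7 − 1(385.5) = 580.2
  R: 0 + 1(385.5) = 385.5
  U: 0 + 1(385.5) = 385.5
Total out = 1450 lbmol/h; y_U = 385.5 / 1450 = 0.2659.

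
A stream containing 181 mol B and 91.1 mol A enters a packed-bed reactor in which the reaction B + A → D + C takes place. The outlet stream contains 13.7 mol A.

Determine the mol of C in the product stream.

For A: n = n₀ − 1ξ → 13.7 = 91.1 − 1ξ, giving ξ = 77.4 mol.
Outlet amounts (n = n₀ + ν ξ):
  B: 181 − 1(77.4) = 103.6
  A: 91.1 − 1(77.4) = 13.7
  D: 0 + 1(77.4) = 77.4
  C: 0 + 1(77.4) = 77.4

77.4 mol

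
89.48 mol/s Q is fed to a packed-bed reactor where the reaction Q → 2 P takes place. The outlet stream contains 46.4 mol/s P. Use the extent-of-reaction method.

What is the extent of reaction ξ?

For P: n = n₀ + 2ξ → 46.4 = 0 + 2ξ, giving ξ = 23.2 mol/s.
Outlet amounts (n = n₀ + ν ξ):
  Q: 89.48 − 1(23.2) = 66.28
  P: 0 + 2(23.2) = 46.4

ξ = 23.2 mol/s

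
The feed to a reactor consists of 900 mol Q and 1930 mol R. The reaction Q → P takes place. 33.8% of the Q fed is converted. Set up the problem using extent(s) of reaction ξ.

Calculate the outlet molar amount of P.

Q reacted = 0.338 × 900 = 304.2 mol; ν_Q = −1, so ξ = 304.2/1 = 304.2 mol.
Outlet amounts (n = n₀ + ν ξ):
  Q: 900 − 1(304.2) = 595.8
  P: 0 + 1(304.2) = 304.2
  R: 1930 (inert)

304 mol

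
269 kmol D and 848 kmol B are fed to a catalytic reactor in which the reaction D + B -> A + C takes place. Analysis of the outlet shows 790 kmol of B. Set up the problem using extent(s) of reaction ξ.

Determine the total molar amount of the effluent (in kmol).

For B: n = n₀ − 1ξ → 790 = 848 − 1ξ, giving ξ = 58 kmol.
Outlet amounts (n = n₀ + ν ξ):
  D: 269 − 1(58) = 211
  B: 848 − 1(58) = 790
  A: 0 + 1(58) = 58
  C: 0 + 1(58) = 58
Total out = 211 + 790 + 58 + 58 = 1117 kmol.

1120 kmol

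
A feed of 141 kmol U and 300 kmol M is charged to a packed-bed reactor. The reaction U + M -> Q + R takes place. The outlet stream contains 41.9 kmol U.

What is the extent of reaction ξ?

ξ = 99.1 kmol

For U: n = n₀ − 1ξ → 41.9 = 141 − 1ξ, giving ξ = 99.1 kmol.
Outlet amounts (n = n₀ + ν ξ):
  U: 141 − 1(99.1) = 41.9
  M: 300 − 1(99.1) = 200.9
  Q: 0 + 1(99.1) = 99.1
  R: 0 + 1(99.1) = 99.1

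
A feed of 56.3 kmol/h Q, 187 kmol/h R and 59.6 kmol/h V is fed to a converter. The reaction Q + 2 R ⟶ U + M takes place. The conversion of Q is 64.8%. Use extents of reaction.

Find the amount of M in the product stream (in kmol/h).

Q reacted = 0.648 × 56.3 = 36.48 kmol/h; ν_Q = −1, so ξ = 36.48/1 = 36.48 kmol/h.
Outlet amounts (n = n₀ + ν ξ):
  Q: 56.3 − 1(36.48) = 19.82
  R: 187 − 2(36.48) = 114
  U: 0 + 1(36.48) = 36.48
  M: 0 + 1(36.48) = 36.48
  V: 59.6 (inert)

36.5 kmol/h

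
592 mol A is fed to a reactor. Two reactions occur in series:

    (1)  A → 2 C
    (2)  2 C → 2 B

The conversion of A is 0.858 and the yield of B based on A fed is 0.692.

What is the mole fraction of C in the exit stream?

Conversion of A: A consumed = 1ξ₁ = 0.858 × 592 → ξ₁ = 507.9 mol.
Yield of B: 2ξ₂ / 592 = 0.692 → ξ₂ = 204.8 mol.
Outlet amounts (n = n₀ + Σ ν·ξ):
  A: 592 − 1(507.9) = 84.06
  C: 0 + 2(507.9) − 2(204.8) = 606.2
  B: 0 + 2(204.8) = 409.7
Total out = 1100 mol; y_C = 606.2 / 1100 = 0.5511.

0.551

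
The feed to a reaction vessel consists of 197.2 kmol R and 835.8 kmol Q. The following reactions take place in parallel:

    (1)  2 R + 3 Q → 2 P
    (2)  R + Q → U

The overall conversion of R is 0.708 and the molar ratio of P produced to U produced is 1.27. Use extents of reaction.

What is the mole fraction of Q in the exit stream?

Conversion of R: R consumed = 0.708 × 197.2 = 139.6 kmol = 2ξ₁ + 1ξ₂.
Selectivity: 2ξ₁ / (1ξ₂) = 1.27 → ξ₁ = 0.635 ξ₂.
Substitute: (2·0.635 + 1) ξ₂ = 139.6 → ξ₂ = 61.51 kmol, ξ₁ = 39.06 kmol.
Outlet amounts (n = n₀ + Σ ν·ξ):
  R: 197.2 − 2(39.06) − 1(61.51) = 57.58
  Q: 835.8 − 3(39.06) − 1(61.51) = 657.1
  P: 0 + 2(39.06) = 78.11
  U: 0 + 1(61.51) = 61.51
Total out = 854.3 kmol; y_Q = 657.1 / 854.3 = 0.7692.

0.769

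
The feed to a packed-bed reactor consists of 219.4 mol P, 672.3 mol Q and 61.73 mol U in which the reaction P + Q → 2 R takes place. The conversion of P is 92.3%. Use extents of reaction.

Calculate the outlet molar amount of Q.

470 mol

P reacted = 0.923 × 219.4 = 202.5 mol; ν_P = −1, so ξ = 202.5/1 = 202.5 mol.
Outlet amounts (n = n₀ + ν ξ):
  P: 219.4 − 1(202.5) = 16.89
  Q: 672.3 − 1(202.5) = 469.8
  R: 0 + 2(202.5) = 405
  U: 61.73 (inert)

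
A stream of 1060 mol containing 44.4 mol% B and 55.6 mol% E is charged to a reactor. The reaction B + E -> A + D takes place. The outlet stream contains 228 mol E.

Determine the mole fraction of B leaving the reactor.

0.103

For E: n = n₀ − 1ξ → 228 = 589.4 − 1ξ, giving ξ = 361.4 mol.
Outlet amounts (n = n₀ + ν ξ):
  B: 470.6 − 1(361.4) = 109.3
  E: 589.4 − 1(361.4) = 228
  A: 0 + 1(361.4) = 361.4
  D: 0 + 1(361.4) = 361.4
Total out = 1060 mol; y_B = 109.3 / 1060 = 0.1031.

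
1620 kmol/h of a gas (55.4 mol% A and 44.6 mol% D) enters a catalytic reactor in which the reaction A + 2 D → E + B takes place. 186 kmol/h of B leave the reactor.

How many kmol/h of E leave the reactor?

For B: n = n₀ + 1ξ → 186 = 0 + 1ξ, giving ξ = 186 kmol/h.
Outlet amounts (n = n₀ + ν ξ):
  A: 897.5 − 1(186) = 711.5
  D: 722.5 − 2(186) = 350.5
  E: 0 + 1(186) = 186
  B: 0 + 1(186) = 186

186 kmol/h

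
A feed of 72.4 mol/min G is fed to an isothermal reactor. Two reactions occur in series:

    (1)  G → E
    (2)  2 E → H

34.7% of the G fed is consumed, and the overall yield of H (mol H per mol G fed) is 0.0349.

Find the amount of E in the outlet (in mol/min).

20.1 mol/min

Conversion of G: G consumed = 1ξ₁ = 0.347 × 72.4 → ξ₁ = 25.12 mol/min.
Yield of H: 1ξ₂ / 72.4 = 0.0349 → ξ₂ = 2.527 mol/min.
Outlet amounts (n = n₀ + Σ ν·ξ):
  G: 72.4 − 1(25.12) = 47.28
  E: 0 + 1(25.12) − 2(2.527) = 20.07
  H: 0 + 1(2.527) = 2.527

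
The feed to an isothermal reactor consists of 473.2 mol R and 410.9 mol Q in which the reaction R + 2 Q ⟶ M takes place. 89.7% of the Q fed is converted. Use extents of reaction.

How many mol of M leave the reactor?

Q reacted = 0.897 × 410.9 = 368.6 mol; ν_Q = −2, so ξ = 368.6/2 = 184.3 mol.
Outlet amounts (n = n₀ + ν ξ):
  R: 473.2 − 1(184.3) = 288.9
  Q: 410.9 − 2(184.3) = 42.32
  M: 0 + 1(184.3) = 184.3

184 mol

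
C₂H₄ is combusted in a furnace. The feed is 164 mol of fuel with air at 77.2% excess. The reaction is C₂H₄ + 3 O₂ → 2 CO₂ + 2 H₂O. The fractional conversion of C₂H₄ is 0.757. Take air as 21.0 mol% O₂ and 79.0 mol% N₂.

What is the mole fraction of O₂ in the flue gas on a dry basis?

0.123

Stoichiometric O₂ = 3 × 164 = 492 mol; O₂ fed = 492 × 1.772 = 871.8 mol.
N₂ fed = 871.8 × 79/21 = 3280 mol.
Fuel reacted = 0.757 × 164 → ξ = 124.1 mol.
Outlet (n = n₀ + ν ξ):
  C₂H₄: 164 − 1(124.1) = 39.85
  O₂: 871.8 − 3(124.1) = 499.4
  N₂: 3280 (inert)
  CO₂: 0 + 2(124.1) = 248.3
  H₂O: 0 + 2(124.1) = 248.3
Dry total = 4067 mol; y_O₂ (dry) = 499.4 / 4067 = 0.1228.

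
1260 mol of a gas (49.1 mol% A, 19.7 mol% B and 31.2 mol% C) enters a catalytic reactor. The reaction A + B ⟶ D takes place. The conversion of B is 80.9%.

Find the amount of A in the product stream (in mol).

B reacted = 0.809 × 248.2 = 200.8 mol; ν_B = −1, so ξ = 200.8/1 = 200.8 mol.
Outlet amounts (n = n₀ + ν ξ):
  A: 618.7 − 1(200.8) = 417.9
  B: 248.2 − 1(200.8) = 47.41
  D: 0 + 1(200.8) = 200.8
  C: 393.1 (inert)

418 mol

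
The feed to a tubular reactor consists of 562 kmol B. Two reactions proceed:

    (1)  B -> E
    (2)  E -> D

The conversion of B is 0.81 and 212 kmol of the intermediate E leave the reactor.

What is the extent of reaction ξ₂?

Conversion of B: B consumed = 1ξ₁ = 0.81 × 562 → ξ₁ = 455.2 kmol.
E balance: n_E = 0 + 1ξ₁ − 1ξ₂ = 212 → ξ₂ = (1·455.2 − 212)/1 = 243.2 kmol.
Outlet amounts (n = n₀ + Σ ν·ξ):
  B: 562 − 1(455.2) = 106.8
  E: 0 + 1(455.2) − 1(243.2) = 212
  D: 0 + 1(243.2) = 243.2

ξ₂ = 243 kmol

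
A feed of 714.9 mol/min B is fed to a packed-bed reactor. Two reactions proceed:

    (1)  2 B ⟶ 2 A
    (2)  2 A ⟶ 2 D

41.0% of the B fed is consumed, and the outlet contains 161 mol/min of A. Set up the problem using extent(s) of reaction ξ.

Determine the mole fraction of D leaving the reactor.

0.185

Conversion of B: B consumed = 2ξ₁ = 0.41 × 714.9 → ξ₁ = 146.6 mol/min.
A balance: n_A = 0 + 2ξ₁ − 2ξ₂ = 161 → ξ₂ = (2·146.6 − 161)/2 = 66.05 mol/min.
Outlet amounts (n = n₀ + Σ ν·ξ):
  B: 714.9 − 2(146.6) = 421.8
  A: 0 + 2(146.6) − 2(66.05) = 161
  D: 0 + 2(66.05) = 132.1
Total out = 714.9 mol/min; y_D = 132.1 / 714.9 = 0.1848.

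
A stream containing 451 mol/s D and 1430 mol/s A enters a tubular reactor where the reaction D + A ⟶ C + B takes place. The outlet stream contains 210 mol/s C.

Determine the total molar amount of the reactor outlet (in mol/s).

1880 mol/s

For C: n = n₀ + 1ξ → 210 = 0 + 1ξ, giving ξ = 210 mol/s.
Outlet amounts (n = n₀ + ν ξ):
  D: 451 − 1(210) = 241
  A: 1430 − 1(210) = 1220
  C: 0 + 1(210) = 210
  B: 0 + 1(210) = 210
Total out = 241 + 1220 + 210 + 210 = 1881 mol/s.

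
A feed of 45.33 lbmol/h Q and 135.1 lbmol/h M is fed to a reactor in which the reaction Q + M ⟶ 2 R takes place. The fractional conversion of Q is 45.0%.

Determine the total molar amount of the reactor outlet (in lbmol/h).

Q reacted = 0.45 × 45.33 = 20.4 lbmol/h; ν_Q = −1, so ξ = 20.4/1 = 20.4 lbmol/h.
Outlet amounts (n = n₀ + ν ξ):
  Q: 45.33 − 1(20.4) = 24.93
  M: 135.1 − 1(20.4) = 114.7
  R: 0 + 2(20.4) = 40.8
Total out = 24.93 + 114.7 + 40.8 = 180.4 lbmol/h.

180 lbmol/h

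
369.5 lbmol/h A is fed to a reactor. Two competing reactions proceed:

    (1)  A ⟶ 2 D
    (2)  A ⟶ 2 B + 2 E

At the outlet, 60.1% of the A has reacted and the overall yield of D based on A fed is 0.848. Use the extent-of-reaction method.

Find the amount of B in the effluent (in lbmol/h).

Yield of D: 2ξ₁ / 369.5 = 0.848 → ξ₁ = 156.7 lbmol/h.
Conversion of A: 1ξ₁ + 1ξ₂ = 0.601 × 369.5 = 222.1 → ξ₂ = 65.4 lbmol/h.
Outlet amounts (n = n₀ + Σ ν·ξ):
  A: 369.5 − 1(156.7) − 1(65.4) = 147.4
  D: 0 + 2(156.7) = 313.3
  B: 0 + 2(65.4) = 130.8
  E: 0 + 2(65.4) = 130.8

131 lbmol/h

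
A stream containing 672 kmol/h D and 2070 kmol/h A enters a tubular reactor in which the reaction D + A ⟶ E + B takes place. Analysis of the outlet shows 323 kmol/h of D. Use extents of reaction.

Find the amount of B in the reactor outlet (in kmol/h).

For D: n = n₀ − 1ξ → 323 = 672 − 1ξ, giving ξ = 349 kmol/h.
Outlet amounts (n = n₀ + ν ξ):
  D: 672 − 1(349) = 323
  A: 2070 − 1(349) = 1721
  E: 0 + 1(349) = 349
  B: 0 + 1(349) = 349

349 kmol/h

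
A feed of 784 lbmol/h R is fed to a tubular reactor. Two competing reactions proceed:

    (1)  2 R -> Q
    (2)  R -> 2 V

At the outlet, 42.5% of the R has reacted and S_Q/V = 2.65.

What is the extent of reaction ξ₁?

Conversion of R: R consumed = 0.425 × 784 = 333.2 lbmol/h = 2ξ₁ + 1ξ₂.
Selectivity: 1ξ₁ / (2ξ₂) = 2.65 → ξ₁ = 5.3 ξ₂.
Substitute: (2·5.3 + 1) ξ₂ = 333.2 → ξ₂ = 28.72 lbmol/h, ξ₁ = 152.2 lbmol/h.
Outlet amounts (n = n₀ + Σ ν·ξ):
  R: 784 − 2(152.2) − 1(28.72) = 450.8
  Q: 0 + 1(152.2) = 152.2
  V: 0 + 2(28.72) = 57.45

ξ₁ = 152 lbmol/h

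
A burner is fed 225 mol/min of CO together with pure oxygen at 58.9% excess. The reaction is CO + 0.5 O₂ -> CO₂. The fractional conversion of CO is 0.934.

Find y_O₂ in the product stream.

0.247

Stoichiometric O₂ = 0.5 × 225 = 112.5 mol/min; O₂ fed = 112.5 × 1.589 = 178.8 mol/min.
Fuel reacted = 0.934 × 225 → ξ = 210.2 mol/min.
Outlet (n = n₀ + ν ξ):
  CO: 225 − 1(210.2) = 14.85
  O₂: 178.8 − 0.5(210.2) = 73.69
  CO₂: 0 + 1(210.2) = 210.2
Total out = 298.7 mol/min; y_O₂ = 73.69 / 298.7 = 0.2467.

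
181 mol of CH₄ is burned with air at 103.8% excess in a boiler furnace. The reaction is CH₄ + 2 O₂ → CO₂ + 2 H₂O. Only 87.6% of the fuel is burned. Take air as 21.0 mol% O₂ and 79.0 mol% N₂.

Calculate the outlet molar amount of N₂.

2780 mol

Stoichiometric O₂ = 2 × 181 = 362 mol; O₂ fed = 362 × 2.038 = 737.8 mol.
N₂ fed = 737.8 × 79/21 = 2775 mol.
Fuel reacted = 0.876 × 181 → ξ = 158.6 mol.
Outlet (n = n₀ + ν ξ):
  CH₄: 181 − 1(158.6) = 22.44
  O₂: 737.8 − 2(158.6) = 420.6
  N₂: 2775 (inert)
  CO₂: 0 + 1(158.6) = 158.6
  H₂O: 0 + 2(158.6) = 317.1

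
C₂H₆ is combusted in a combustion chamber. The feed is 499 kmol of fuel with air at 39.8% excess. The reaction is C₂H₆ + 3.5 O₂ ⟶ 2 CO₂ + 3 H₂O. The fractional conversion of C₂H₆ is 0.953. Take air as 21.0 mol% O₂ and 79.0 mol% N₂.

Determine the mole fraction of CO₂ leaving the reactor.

Stoichiometric O₂ = 3.5 × 499 = 1746 kmol; O₂ fed = 1746 × 1.398 = 2442 kmol.
N₂ fed = 2442 × 79/21 = 9185 kmol.
Fuel reacted = 0.953 × 499 → ξ = 475.5 kmol.
Outlet (n = n₀ + ν ξ):
  C₂H₆: 499 − 1(475.5) = 23.45
  O₂: 2442 − 3.5(475.5) = 777.2
  N₂: 9185 (inert)
  CO₂: 0 + 2(475.5) = 951.1
  H₂O: 0 + 3(475.5) = 1427
Total out = 12360 kmol; y_CO₂ = 951.1 / 12360 = 0.07693.

0.0769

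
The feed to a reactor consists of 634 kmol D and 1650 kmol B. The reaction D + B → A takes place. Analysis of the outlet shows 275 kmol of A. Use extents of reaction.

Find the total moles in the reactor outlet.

For A: n = n₀ + 1ξ → 275 = 0 + 1ξ, giving ξ = 275 kmol.
Outlet amounts (n = n₀ + ν ξ):
  D: 634 − 1(275) = 359
  B: 1650 − 1(275) = 1375
  A: 0 + 1(275) = 275
Total out = 359 + 1375 + 275 = 2009 kmol.

2010 kmol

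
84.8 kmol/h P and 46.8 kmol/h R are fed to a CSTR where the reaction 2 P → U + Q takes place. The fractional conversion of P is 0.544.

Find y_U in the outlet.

0.175

P reacted = 0.544 × 84.8 = 46.13 kmol/h; ν_P = −2, so ξ = 46.13/2 = 23.07 kmol/h.
Outlet amounts (n = n₀ + ν ξ):
  P: 84.8 − 2(23.07) = 38.67
  U: 0 + 1(23.07) = 23.07
  Q: 0 + 1(23.07) = 23.07
  R: 46.8 (inert)
Total out = 131.6 kmol/h; y_U = 23.07 / 131.6 = 0.1753.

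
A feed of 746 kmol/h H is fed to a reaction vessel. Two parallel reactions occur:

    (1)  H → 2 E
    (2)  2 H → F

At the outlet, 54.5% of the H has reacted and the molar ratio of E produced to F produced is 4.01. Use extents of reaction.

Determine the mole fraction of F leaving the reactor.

Conversion of H: H consumed = 0.545 × 746 = 406.6 kmol/h = 1ξ₁ + 2ξ₂.
Selectivity: 2ξ₁ / (1ξ₂) = 4.01 → ξ₁ = 2.005 ξ₂.
Substitute: (1·2.005 + 2) ξ₂ = 406.6 → ξ₂ = 101.5 kmol/h, ξ₁ = 203.5 kmol/h.
Outlet amounts (n = n₀ + Σ ν·ξ):
  H: 746 − 1(203.5) − 2(101.5) = 339.4
  E: 0 + 2(203.5) = 407.1
  F: 0 + 1(101.5) = 101.5
Total out = 848 kmol/h; y_F = 101.5 / 848 = 0.1197.

0.12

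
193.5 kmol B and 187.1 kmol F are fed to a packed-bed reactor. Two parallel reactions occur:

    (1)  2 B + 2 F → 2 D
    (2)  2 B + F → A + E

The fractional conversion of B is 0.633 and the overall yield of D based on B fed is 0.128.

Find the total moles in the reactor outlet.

Yield of D: 2ξ₁ / 193.5 = 0.128 → ξ₁ = 12.38 kmol.
Conversion of B: 2ξ₁ + 2ξ₂ = 0.633 × 193.5 = 122.5 → ξ₂ = 48.86 kmol.
Outlet amounts (n = n₀ + Σ ν·ξ):
  B: 193.5 − 2(12.38) − 2(48.86) = 71.01
  F: 187.1 − 2(12.38) − 1(48.86) = 113.5
  D: 0 + 2(12.38) = 24.77
  A: 0 + 1(48.86) = 48.86
  E: 0 + 1(48.86) = 48.86
Total out = 71.01 + 113.5 + 24.77 + 48.86 + 48.86 = 307 kmol.

307 kmol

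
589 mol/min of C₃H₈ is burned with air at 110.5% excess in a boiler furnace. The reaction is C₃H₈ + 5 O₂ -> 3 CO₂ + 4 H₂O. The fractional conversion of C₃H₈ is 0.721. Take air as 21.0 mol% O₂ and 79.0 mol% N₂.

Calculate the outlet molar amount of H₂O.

1700 mol/min

Stoichiometric O₂ = 5 × 589 = 2945 mol/min; O₂ fed = 2945 × 2.105 = 6199 mol/min.
N₂ fed = 6199 × 79/21 = 23320 mol/min.
Fuel reacted = 0.721 × 589 → ξ = 424.7 mol/min.
Outlet (n = n₀ + ν ξ):
  C₃H₈: 589 − 1(424.7) = 164.3
  O₂: 6199 − 5(424.7) = 4076
  N₂: 23320 (inert)
  CO₂: 0 + 3(424.7) = 1274
  H₂O: 0 + 4(424.7) = 1699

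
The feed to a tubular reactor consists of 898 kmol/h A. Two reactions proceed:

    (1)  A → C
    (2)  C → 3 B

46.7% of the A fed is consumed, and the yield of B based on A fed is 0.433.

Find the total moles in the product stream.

1160 kmol/h

Conversion of A: A consumed = 1ξ₁ = 0.467 × 898 → ξ₁ = 419.4 kmol/h.
Yield of B: 3ξ₂ / 898 = 0.433 → ξ₂ = 129.6 kmol/h.
Outlet amounts (n = n₀ + Σ ν·ξ):
  A: 898 − 1(419.4) = 478.6
  C: 0 + 1(419.4) − 1(129.6) = 289.8
  B: 0 + 3(129.6) = 388.8
Total out = 478.6 + 289.8 + 388.8 = 1157 kmol/h.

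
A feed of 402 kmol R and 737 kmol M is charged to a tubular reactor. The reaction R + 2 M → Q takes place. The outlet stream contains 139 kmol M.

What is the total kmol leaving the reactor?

541 kmol

For M: n = n₀ − 2ξ → 139 = 737 − 2ξ, giving ξ = 299 kmol.
Outlet amounts (n = n₀ + ν ξ):
  R: 402 − 1(299) = 103
  M: 737 − 2(299) = 139
  Q: 0 + 1(299) = 299
Total out = 103 + 139 + 299 = 541 kmol.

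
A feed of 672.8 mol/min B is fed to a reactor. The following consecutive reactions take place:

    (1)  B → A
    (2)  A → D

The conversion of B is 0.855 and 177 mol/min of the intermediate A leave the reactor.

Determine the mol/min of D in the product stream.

398 mol/min

Conversion of B: B consumed = 1ξ₁ = 0.855 × 672.8 → ξ₁ = 575.2 mol/min.
A balance: n_A = 0 + 1ξ₁ − 1ξ₂ = 177 → ξ₂ = (1·575.2 − 177)/1 = 398.2 mol/min.
Outlet amounts (n = n₀ + Σ ν·ξ):
  B: 672.8 − 1(575.2) = 97.56
  A: 0 + 1(575.2) − 1(398.2) = 177
  D: 0 + 1(398.2) = 398.2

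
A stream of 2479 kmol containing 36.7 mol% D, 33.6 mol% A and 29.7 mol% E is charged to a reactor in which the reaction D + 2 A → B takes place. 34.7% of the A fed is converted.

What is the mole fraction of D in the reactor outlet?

A reacted = 0.347 × 832.9 = 289 kmol; ν_A = −2, so ξ = 289/2 = 144.5 kmol.
Outlet amounts (n = n₀ + ν ξ):
  D: 909.8 − 1(144.5) = 765.3
  A: 832.9 − 2(144.5) = 543.9
  B: 0 + 1(144.5) = 144.5
  E: 736.3 (inert)
Total out = 2190 kmol; y_D = 765.3 / 2190 = 0.3494.

0.349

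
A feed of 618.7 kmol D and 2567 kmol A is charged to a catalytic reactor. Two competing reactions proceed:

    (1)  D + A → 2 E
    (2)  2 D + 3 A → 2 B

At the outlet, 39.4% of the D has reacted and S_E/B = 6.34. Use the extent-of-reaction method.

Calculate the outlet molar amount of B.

Conversion of D: D consumed = 0.394 × 618.7 = 243.8 kmol = 1ξ₁ + 2ξ₂.
Selectivity: 2ξ₁ / (2ξ₂) = 6.34 → ξ₁ = 6.34 ξ₂.
Substitute: (1·6.34 + 2) ξ₂ = 243.8 → ξ₂ = 29.23 kmol, ξ₁ = 185.3 kmol.
Outlet amounts (n = n₀ + Σ ν·ξ):
  D: 618.7 − 1(185.3) − 2(29.23) = 374.9
  A: 2567 − 1(185.3) − 3(29.23) = 2294
  E: 0 + 2(185.3) = 370.6
  B: 0 + 2(29.23) = 58.46

58.5 kmol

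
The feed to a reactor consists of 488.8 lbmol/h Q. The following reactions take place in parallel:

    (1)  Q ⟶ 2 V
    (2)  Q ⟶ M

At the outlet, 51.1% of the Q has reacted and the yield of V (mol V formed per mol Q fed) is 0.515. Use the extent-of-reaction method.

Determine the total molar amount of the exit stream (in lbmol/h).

Yield of V: 2ξ₁ / 488.8 = 0.515 → ξ₁ = 125.9 lbmol/h.
Conversion of Q: 1ξ₁ + 1ξ₂ = 0.511 × 488.8 = 249.8 → ξ₂ = 123.9 lbmol/h.
Outlet amounts (n = n₀ + Σ ν·ξ):
  Q: 488.8 − 1(125.9) − 1(123.9) = 239
  V: 0 + 2(125.9) = 251.7
  M: 0 + 1(123.9) = 123.9
Total out = 239 + 251.7 + 123.9 = 614.7 lbmol/h.

615 lbmol/h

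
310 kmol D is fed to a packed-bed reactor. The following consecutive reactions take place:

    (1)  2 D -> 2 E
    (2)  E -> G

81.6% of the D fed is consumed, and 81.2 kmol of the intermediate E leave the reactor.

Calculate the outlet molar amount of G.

Conversion of D: D consumed = 2ξ₁ = 0.816 × 310 → ξ₁ = 126.5 kmol.
E balance: n_E = 0 + 2ξ₁ − 1ξ₂ = 81.2 → ξ₂ = (2·126.5 − 81.2)/1 = 171.8 kmol.
Outlet amounts (n = n₀ + Σ ν·ξ):
  D: 310 − 2(126.5) = 57.04
  E: 0 + 2(126.5) − 1(171.8) = 81.2
  G: 0 + 1(171.8) = 171.8

172 kmol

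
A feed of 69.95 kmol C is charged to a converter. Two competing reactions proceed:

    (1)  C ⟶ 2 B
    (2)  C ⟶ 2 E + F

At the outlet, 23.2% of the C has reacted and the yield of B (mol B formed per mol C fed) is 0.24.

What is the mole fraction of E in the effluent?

0.167

Yield of B: 2ξ₁ / 69.95 = 0.24 → ξ₁ = 8.394 kmol.
Conversion of C: 1ξ₁ + 1ξ₂ = 0.232 × 69.95 = 16.23 → ξ₂ = 7.834 kmol.
Outlet amounts (n = n₀ + Σ ν·ξ):
  C: 69.95 − 1(8.394) − 1(7.834) = 53.72
  B: 0 + 2(8.394) = 16.79
  E: 0 + 2(7.834) = 15.67
  F: 0 + 1(7.834) = 7.834
Total out = 94.01 kmol; y_E = 15.67 / 94.01 = 0.1667.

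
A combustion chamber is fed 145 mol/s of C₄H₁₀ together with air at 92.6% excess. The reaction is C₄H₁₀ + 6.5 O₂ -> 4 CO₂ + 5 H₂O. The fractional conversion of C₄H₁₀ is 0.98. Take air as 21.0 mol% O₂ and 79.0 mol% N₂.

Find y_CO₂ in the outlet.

Stoichiometric O₂ = 6.5 × 145 = 942.5 mol/s; O₂ fed = 942.5 × 1.926 = 1815 mol/s.
N₂ fed = 1815 × 79/21 = 6829 mol/s.
Fuel reacted = 0.98 × 145 → ξ = 142.1 mol/s.
Outlet (n = n₀ + ν ξ):
  C₄H₁₀: 145 − 1(142.1) = 2.9
  O₂: 1815 − 6.5(142.1) = 891.6
  N₂: 6829 (inert)
  CO₂: 0 + 4(142.1) = 568.4
  H₂O: 0 + 5(142.1) = 710.5
Total out = 9002 mol/s; y_CO₂ = 568.4 / 9002 = 0.06314.

0.0631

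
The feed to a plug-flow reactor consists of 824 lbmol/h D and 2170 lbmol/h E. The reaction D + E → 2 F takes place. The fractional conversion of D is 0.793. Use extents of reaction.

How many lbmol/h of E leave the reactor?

1520 lbmol/h

D reacted = 0.793 × 824 = 653.4 lbmol/h; ν_D = −1, so ξ = 653.4/1 = 653.4 lbmol/h.
Outlet amounts (n = n₀ + ν ξ):
  D: 824 − 1(653.4) = 170.6
  E: 2170 − 1(653.4) = 1517
  F: 0 + 2(653.4) = 1307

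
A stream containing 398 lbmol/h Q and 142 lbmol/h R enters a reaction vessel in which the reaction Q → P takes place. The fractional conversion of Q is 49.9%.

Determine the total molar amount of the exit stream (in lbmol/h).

Q reacted = 0.499 × 398 = 198.6 lbmol/h; ν_Q = −1, so ξ = 198.6/1 = 198.6 lbmol/h.
Outlet amounts (n = n₀ + ν ξ):
  Q: 398 − 1(198.6) = 199.4
  P: 0 + 1(198.6) = 198.6
  R: 142 (inert)
Total out = 199.4 + 198.6 + 142 = 540 lbmol/h.

540 lbmol/h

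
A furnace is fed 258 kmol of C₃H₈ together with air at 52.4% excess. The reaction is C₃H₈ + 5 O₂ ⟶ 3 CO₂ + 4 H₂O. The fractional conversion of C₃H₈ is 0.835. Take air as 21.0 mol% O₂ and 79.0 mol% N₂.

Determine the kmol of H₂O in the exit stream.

Stoichiometric O₂ = 5 × 258 = 1290 kmol; O₂ fed = 1290 × 1.524 = 1966 kmol.
N₂ fed = 1966 × 79/21 = 7396 kmol.
Fuel reacted = 0.835 × 258 → ξ = 215.4 kmol.
Outlet (n = n₀ + ν ξ):
  C₃H₈: 258 − 1(215.4) = 42.57
  O₂: 1966 − 5(215.4) = 888.8
  N₂: 7396 (inert)
  CO₂: 0 + 3(215.4) = 646.3
  H₂O: 0 + 4(215.4) = 861.7

862 kmol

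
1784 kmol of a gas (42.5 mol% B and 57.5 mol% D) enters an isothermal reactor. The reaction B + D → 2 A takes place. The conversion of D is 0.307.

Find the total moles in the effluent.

D reacted = 0.307 × 1026 = 314.9 kmol; ν_D = −1, so ξ = 314.9/1 = 314.9 kmol.
Outlet amounts (n = n₀ + ν ξ):
  B: 758.2 − 1(314.9) = 443.3
  D: 1026 − 1(314.9) = 710.9
  A: 0 + 2(314.9) = 629.8
Total out = 443.3 + 710.9 + 629.8 = 1784 kmol.

1780 kmol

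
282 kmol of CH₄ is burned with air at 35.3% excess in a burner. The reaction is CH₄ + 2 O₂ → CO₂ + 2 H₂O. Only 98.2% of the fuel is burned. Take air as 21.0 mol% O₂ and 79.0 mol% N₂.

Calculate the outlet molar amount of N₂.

2870 kmol

Stoichiometric O₂ = 2 × 282 = 564 kmol; O₂ fed = 564 × 1.353 = 763.1 kmol.
N₂ fed = 763.1 × 79/21 = 2871 kmol.
Fuel reacted = 0.982 × 282 → ξ = 276.9 kmol.
Outlet (n = n₀ + ν ξ):
  CH₄: 282 − 1(276.9) = 5.076
  O₂: 763.1 − 2(276.9) = 209.2
  N₂: 2871 (inert)
  CO₂: 0 + 1(276.9) = 276.9
  H₂O: 0 + 2(276.9) = 553.8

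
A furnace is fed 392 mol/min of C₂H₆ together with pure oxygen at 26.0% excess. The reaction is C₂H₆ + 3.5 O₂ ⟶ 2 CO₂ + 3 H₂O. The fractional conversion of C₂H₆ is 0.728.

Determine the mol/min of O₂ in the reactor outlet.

730 mol/min

Stoichiometric O₂ = 3.5 × 392 = 1372 mol/min; O₂ fed = 1372 × 1.260 = 1729 mol/min.
Fuel reacted = 0.728 × 392 → ξ = 285.4 mol/min.
Outlet (n = n₀ + ν ξ):
  C₂H₆: 392 − 1(285.4) = 106.6
  O₂: 1729 − 3.5(285.4) = 729.9
  CO₂: 0 + 2(285.4) = 570.8
  H₂O: 0 + 3(285.4) = 856.1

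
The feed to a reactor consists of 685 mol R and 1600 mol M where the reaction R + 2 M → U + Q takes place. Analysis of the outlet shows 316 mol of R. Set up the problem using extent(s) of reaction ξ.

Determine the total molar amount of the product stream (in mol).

For R: n = n₀ − 1ξ → 316 = 685 − 1ξ, giving ξ = 369 mol.
Outlet amounts (n = n₀ + ν ξ):
  R: 685 − 1(369) = 316
  M: 1600 − 2(369) = 862
  U: 0 + 1(369) = 369
  Q: 0 + 1(369) = 369
Total out = 316 + 862 + 369 + 369 = 1916 mol.

1920 mol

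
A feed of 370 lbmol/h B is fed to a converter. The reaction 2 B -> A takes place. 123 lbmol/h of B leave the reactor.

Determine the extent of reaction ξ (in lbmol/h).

For B: n = n₀ − 2ξ → 123 = 370 − 2ξ, giving ξ = 123.5 lbmol/h.
Outlet amounts (n = n₀ + ν ξ):
  B: 370 − 2(123.5) = 123
  A: 0 + 1(123.5) = 123.5

ξ = 124 lbmol/h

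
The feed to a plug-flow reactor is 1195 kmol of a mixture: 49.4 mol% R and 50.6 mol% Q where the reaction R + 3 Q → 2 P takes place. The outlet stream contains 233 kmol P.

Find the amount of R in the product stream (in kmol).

474 kmol

For P: n = n₀ + 2ξ → 233 = 0 + 2ξ, giving ξ = 116.5 kmol.
Outlet amounts (n = n₀ + ν ξ):
  R: 590.3 − 1(116.5) = 473.8
  Q: 604.7 − 3(116.5) = 255.2
  P: 0 + 2(116.5) = 233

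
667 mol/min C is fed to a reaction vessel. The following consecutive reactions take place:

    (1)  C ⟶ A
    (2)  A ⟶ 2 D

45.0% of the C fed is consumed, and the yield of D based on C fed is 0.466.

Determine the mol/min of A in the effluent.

145 mol/min

Conversion of C: C consumed = 1ξ₁ = 0.45 × 667 → ξ₁ = 300.2 mol/min.
Yield of D: 2ξ₂ / 667 = 0.466 → ξ₂ = 155.4 mol/min.
Outlet amounts (n = n₀ + Σ ν·ξ):
  C: 667 − 1(300.2) = 366.8
  A: 0 + 1(300.2) − 1(155.4) = 144.7
  D: 0 + 2(155.4) = 310.8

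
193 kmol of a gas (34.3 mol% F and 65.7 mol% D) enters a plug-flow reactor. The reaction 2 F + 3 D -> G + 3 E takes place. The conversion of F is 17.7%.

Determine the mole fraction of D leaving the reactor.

F reacted = 0.177 × 66.2 = 11.72 kmol; ν_F = −2, so ξ = 11.72/2 = 5.859 kmol.
Outlet amounts (n = n₀ + ν ξ):
  F: 66.2 − 2(5.859) = 54.48
  D: 126.8 − 3(5.859) = 109.2
  G: 0 + 1(5.859) = 5.859
  E: 0 + 3(5.859) = 17.58
Total out = 187.1 kmol; y_D = 109.2 / 187.1 = 0.5837.

0.584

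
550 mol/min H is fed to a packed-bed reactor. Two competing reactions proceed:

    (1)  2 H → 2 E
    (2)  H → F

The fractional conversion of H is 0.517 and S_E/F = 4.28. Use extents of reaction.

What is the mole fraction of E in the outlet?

0.419

Conversion of H: H consumed = 0.517 × 550 = 284.4 mol/min = 2ξ₁ + 1ξ₂.
Selectivity: 2ξ₁ / (1ξ₂) = 4.28 → ξ₁ = 2.14 ξ₂.
Substitute: (2·2.14 + 1) ξ₂ = 284.4 → ξ₂ = 53.85 mol/min, ξ₁ = 115.2 mol/min.
Outlet amounts (n = n₀ + Σ ν·ξ):
  H: 550 − 2(115.2) − 1(53.85) = 265.6
  E: 0 + 2(115.2) = 230.5
  F: 0 + 1(53.85) = 53.85
Total out = 550 mol/min; y_E = 230.5 / 550 = 0.4191.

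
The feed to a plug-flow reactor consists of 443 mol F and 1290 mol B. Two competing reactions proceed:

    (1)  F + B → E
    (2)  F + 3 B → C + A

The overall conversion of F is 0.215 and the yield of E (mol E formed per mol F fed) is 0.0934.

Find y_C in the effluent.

Yield of E: 1ξ₁ / 443 = 0.0934 → ξ₁ = 41.38 mol.
Conversion of F: 1ξ₁ + 1ξ₂ = 0.215 × 443 = 95.25 → ξ₂ = 53.87 mol.
Outlet amounts (n = n₀ + Σ ν·ξ):
  F: 443 − 1(41.38) − 1(53.87) = 347.8
  B: 1290 − 1(41.38) − 3(53.87) = 1087
  E: 0 + 1(41.38) = 41.38
  C: 0 + 1(53.87) = 53.87
  A: 0 + 1(53.87) = 53.87
Total out = 1584 mol; y_C = 53.87 / 1584 = 0.03401.

0.034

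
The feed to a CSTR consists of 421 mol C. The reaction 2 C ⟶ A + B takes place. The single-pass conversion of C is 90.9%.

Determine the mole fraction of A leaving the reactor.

0.455

C reacted = 0.909 × 421 = 382.7 mol; ν_C = −2, so ξ = 382.7/2 = 191.3 mol.
Outlet amounts (n = n₀ + ν ξ):
  C: 421 − 2(191.3) = 38.31
  A: 0 + 1(191.3) = 191.3
  B: 0 + 1(191.3) = 191.3
Total out = 421 mol; y_A = 191.3 / 421 = 0.4545.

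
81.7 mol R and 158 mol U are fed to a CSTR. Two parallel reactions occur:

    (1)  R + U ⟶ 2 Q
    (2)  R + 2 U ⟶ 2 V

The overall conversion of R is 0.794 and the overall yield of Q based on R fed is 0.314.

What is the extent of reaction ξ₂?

ξ₂ = 52 mol

Yield of Q: 2ξ₁ / 81.7 = 0.314 → ξ₁ = 12.83 mol.
Conversion of R: 1ξ₁ + 1ξ₂ = 0.794 × 81.7 = 64.87 → ξ₂ = 52.04 mol.
Outlet amounts (n = n₀ + Σ ν·ξ):
  R: 81.7 − 1(12.83) − 1(52.04) = 16.83
  U: 158 − 1(12.83) − 2(52.04) = 41.09
  Q: 0 + 2(12.83) = 25.65
  V: 0 + 2(52.04) = 104.1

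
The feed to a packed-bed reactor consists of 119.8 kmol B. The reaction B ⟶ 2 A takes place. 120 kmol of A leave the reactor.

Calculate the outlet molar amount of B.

For A: n = n₀ + 2ξ → 120 = 0 + 2ξ, giving ξ = 60 kmol.
Outlet amounts (n = n₀ + ν ξ):
  B: 119.8 − 1(60) = 59.8
  A: 0 + 2(60) = 120

59.8 kmol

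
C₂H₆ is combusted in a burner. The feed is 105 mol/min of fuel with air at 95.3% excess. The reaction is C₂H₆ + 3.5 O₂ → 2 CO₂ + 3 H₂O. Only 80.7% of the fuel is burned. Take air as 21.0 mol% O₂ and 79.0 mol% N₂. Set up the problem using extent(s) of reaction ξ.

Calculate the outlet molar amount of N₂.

Stoichiometric O₂ = 3.5 × 105 = 367.5 mol/min; O₂ fed = 367.5 × 1.953 = 717.7 mol/min.
N₂ fed = 717.7 × 79/21 = 2700 mol/min.
Fuel reacted = 0.807 × 105 → ξ = 84.73 mol/min.
Outlet (n = n₀ + ν ξ):
  C₂H₆: 105 − 1(84.73) = 20.27
  O₂: 717.7 − 3.5(84.73) = 421.2
  N₂: 2700 (inert)
  CO₂: 0 + 2(84.73) = 169.5
  H₂O: 0 + 3(84.73) = 254.2

2700 mol/min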